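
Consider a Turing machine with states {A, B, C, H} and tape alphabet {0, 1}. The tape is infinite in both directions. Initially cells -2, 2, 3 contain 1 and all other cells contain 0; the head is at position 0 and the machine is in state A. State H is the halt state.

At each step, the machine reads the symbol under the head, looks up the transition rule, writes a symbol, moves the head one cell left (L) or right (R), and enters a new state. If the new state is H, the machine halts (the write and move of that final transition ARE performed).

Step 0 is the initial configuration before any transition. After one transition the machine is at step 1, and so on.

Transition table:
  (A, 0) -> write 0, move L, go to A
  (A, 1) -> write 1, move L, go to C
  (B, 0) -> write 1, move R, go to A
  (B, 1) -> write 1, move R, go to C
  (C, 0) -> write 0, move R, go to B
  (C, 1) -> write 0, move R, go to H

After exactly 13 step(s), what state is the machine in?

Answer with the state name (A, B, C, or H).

Answer: C

Derivation:
Step 1: in state A at pos 0, read 0 -> (A,0)->write 0,move L,goto A. Now: state=A, head=-1, tape[-3..4]=01000110 (head:   ^)
Step 2: in state A at pos -1, read 0 -> (A,0)->write 0,move L,goto A. Now: state=A, head=-2, tape[-3..4]=01000110 (head:  ^)
Step 3: in state A at pos -2, read 1 -> (A,1)->write 1,move L,goto C. Now: state=C, head=-3, tape[-4..4]=001000110 (head:  ^)
Step 4: in state C at pos -3, read 0 -> (C,0)->write 0,move R,goto B. Now: state=B, head=-2, tape[-4..4]=001000110 (head:   ^)
Step 5: in state B at pos -2, read 1 -> (B,1)->write 1,move R,goto C. Now: state=C, head=-1, tape[-4..4]=001000110 (head:    ^)
Step 6: in state C at pos -1, read 0 -> (C,0)->write 0,move R,goto B. Now: state=B, head=0, tape[-4..4]=001000110 (head:     ^)
Step 7: in state B at pos 0, read 0 -> (B,0)->write 1,move R,goto A. Now: state=A, head=1, tape[-4..4]=001010110 (head:      ^)
Step 8: in state A at pos 1, read 0 -> (A,0)->write 0,move L,goto A. Now: state=A, head=0, tape[-4..4]=001010110 (head:     ^)
Step 9: in state A at pos 0, read 1 -> (A,1)->write 1,move L,goto C. Now: state=C, head=-1, tape[-4..4]=001010110 (head:    ^)
Step 10: in state C at pos -1, read 0 -> (C,0)->write 0,move R,goto B. Now: state=B, head=0, tape[-4..4]=001010110 (head:     ^)
Step 11: in state B at pos 0, read 1 -> (B,1)->write 1,move R,goto C. Now: state=C, head=1, tape[-4..4]=001010110 (head:      ^)
Step 12: in state C at pos 1, read 0 -> (C,0)->write 0,move R,goto B. Now: state=B, head=2, tape[-4..4]=001010110 (head:       ^)
Step 13: in state B at pos 2, read 1 -> (B,1)->write 1,move R,goto C. Now: state=C, head=3, tape[-4..4]=001010110 (head:        ^)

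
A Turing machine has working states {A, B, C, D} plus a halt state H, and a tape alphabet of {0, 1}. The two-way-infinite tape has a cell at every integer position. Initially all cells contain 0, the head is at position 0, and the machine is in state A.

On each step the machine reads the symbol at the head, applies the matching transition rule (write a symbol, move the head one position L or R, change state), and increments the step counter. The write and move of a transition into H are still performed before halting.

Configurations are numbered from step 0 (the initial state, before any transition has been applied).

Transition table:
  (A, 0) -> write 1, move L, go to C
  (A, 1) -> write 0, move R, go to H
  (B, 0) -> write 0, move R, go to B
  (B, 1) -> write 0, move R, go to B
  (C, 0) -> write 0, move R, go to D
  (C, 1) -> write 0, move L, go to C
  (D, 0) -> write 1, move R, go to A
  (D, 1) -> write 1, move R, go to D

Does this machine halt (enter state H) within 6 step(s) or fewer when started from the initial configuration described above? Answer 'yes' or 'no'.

Answer: no

Derivation:
Step 1: in state A at pos 0, read 0 -> (A,0)->write 1,move L,goto C. Now: state=C, head=-1, tape[-2..1]=0010 (head:  ^)
Step 2: in state C at pos -1, read 0 -> (C,0)->write 0,move R,goto D. Now: state=D, head=0, tape[-2..1]=0010 (head:   ^)
Step 3: in state D at pos 0, read 1 -> (D,1)->write 1,move R,goto D. Now: state=D, head=1, tape[-2..2]=00100 (head:    ^)
Step 4: in state D at pos 1, read 0 -> (D,0)->write 1,move R,goto A. Now: state=A, head=2, tape[-2..3]=001100 (head:     ^)
Step 5: in state A at pos 2, read 0 -> (A,0)->write 1,move L,goto C. Now: state=C, head=1, tape[-2..3]=001110 (head:    ^)
Step 6: in state C at pos 1, read 1 -> (C,1)->write 0,move L,goto C. Now: state=C, head=0, tape[-2..3]=001010 (head:   ^)
After 6 step(s): state = C (not H) -> not halted within 6 -> no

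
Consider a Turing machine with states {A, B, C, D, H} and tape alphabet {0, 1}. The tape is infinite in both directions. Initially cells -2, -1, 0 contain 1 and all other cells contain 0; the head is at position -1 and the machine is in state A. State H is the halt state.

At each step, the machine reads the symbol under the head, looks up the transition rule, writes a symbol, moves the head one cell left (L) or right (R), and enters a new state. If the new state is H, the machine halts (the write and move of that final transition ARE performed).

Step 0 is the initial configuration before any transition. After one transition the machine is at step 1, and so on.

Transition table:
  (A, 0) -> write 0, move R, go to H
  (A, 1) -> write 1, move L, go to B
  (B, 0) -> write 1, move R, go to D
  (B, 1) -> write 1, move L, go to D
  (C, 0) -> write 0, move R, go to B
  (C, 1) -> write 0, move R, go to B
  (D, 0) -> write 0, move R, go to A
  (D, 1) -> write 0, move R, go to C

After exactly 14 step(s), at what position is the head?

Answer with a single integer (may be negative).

Step 1: in state A at pos -1, read 1 -> (A,1)->write 1,move L,goto B. Now: state=B, head=-2, tape[-3..1]=01110 (head:  ^)
Step 2: in state B at pos -2, read 1 -> (B,1)->write 1,move L,goto D. Now: state=D, head=-3, tape[-4..1]=001110 (head:  ^)
Step 3: in state D at pos -3, read 0 -> (D,0)->write 0,move R,goto A. Now: state=A, head=-2, tape[-4..1]=001110 (head:   ^)
Step 4: in state A at pos -2, read 1 -> (A,1)->write 1,move L,goto B. Now: state=B, head=-3, tape[-4..1]=001110 (head:  ^)
Step 5: in state B at pos -3, read 0 -> (B,0)->write 1,move R,goto D. Now: state=D, head=-2, tape[-4..1]=011110 (head:   ^)
Step 6: in state D at pos -2, read 1 -> (D,1)->write 0,move R,goto C. Now: state=C, head=-1, tape[-4..1]=010110 (head:    ^)
Step 7: in state C at pos -1, read 1 -> (C,1)->write 0,move R,goto B. Now: state=B, head=0, tape[-4..1]=010010 (head:     ^)
Step 8: in state B at pos 0, read 1 -> (B,1)->write 1,move L,goto D. Now: state=D, head=-1, tape[-4..1]=010010 (head:    ^)
Step 9: in state D at pos -1, read 0 -> (D,0)->write 0,move R,goto A. Now: state=A, head=0, tape[-4..1]=010010 (head:     ^)
Step 10: in state A at pos 0, read 1 -> (A,1)->write 1,move L,goto B. Now: state=B, head=-1, tape[-4..1]=010010 (head:    ^)
Step 11: in state B at pos -1, read 0 -> (B,0)->write 1,move R,goto D. Now: state=D, head=0, tape[-4..1]=010110 (head:     ^)
Step 12: in state D at pos 0, read 1 -> (D,1)->write 0,move R,goto C. Now: state=C, head=1, tape[-4..2]=0101000 (head:      ^)
Step 13: in state C at pos 1, read 0 -> (C,0)->write 0,move R,goto B. Now: state=B, head=2, tape[-4..3]=01010000 (head:       ^)
Step 14: in state B at pos 2, read 0 -> (B,0)->write 1,move R,goto D. Now: state=D, head=3, tape[-4..4]=010100100 (head:        ^)

Answer: 3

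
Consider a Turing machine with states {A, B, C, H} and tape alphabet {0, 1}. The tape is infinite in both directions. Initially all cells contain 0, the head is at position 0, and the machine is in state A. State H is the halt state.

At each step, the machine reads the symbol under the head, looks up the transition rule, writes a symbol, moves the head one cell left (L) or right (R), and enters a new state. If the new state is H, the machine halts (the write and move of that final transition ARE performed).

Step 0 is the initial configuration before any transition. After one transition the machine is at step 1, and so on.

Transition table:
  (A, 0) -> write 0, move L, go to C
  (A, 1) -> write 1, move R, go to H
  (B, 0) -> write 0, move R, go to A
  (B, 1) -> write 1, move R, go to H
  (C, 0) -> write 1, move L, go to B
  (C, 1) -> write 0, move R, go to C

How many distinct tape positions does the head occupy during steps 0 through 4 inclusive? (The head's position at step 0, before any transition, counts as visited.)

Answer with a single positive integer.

Step 1: in state A at pos 0, read 0 -> (A,0)->write 0,move L,goto C. Now: state=C, head=-1, tape[-2..1]=0000 (head:  ^)
Step 2: in state C at pos -1, read 0 -> (C,0)->write 1,move L,goto B. Now: state=B, head=-2, tape[-3..1]=00100 (head:  ^)
Step 3: in state B at pos -2, read 0 -> (B,0)->write 0,move R,goto A. Now: state=A, head=-1, tape[-3..1]=00100 (head:   ^)
Step 4: in state A at pos -1, read 1 -> (A,1)->write 1,move R,goto H. Now: state=H, head=0, tape[-3..1]=00100 (head:    ^)
Head positions at steps 0..4: starting at 0, distinct positions visited = {-2, -1, 0} -> 3 position(s)

Answer: 3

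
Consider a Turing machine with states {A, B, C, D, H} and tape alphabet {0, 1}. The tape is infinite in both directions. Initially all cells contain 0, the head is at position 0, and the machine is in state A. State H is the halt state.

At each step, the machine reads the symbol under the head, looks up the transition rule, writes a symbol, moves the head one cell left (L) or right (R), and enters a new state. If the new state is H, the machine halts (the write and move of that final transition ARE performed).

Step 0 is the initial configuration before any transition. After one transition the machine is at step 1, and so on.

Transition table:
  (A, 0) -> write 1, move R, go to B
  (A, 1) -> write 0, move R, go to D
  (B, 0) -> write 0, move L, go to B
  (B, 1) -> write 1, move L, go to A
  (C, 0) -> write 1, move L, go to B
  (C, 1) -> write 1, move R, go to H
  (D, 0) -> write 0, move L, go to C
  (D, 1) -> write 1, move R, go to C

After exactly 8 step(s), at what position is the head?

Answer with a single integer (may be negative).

Answer: 0

Derivation:
Step 1: in state A at pos 0, read 0 -> (A,0)->write 1,move R,goto B. Now: state=B, head=1, tape[-1..2]=0100 (head:   ^)
Step 2: in state B at pos 1, read 0 -> (B,0)->write 0,move L,goto B. Now: state=B, head=0, tape[-1..2]=0100 (head:  ^)
Step 3: in state B at pos 0, read 1 -> (B,1)->write 1,move L,goto A. Now: state=A, head=-1, tape[-2..2]=00100 (head:  ^)
Step 4: in state A at pos -1, read 0 -> (A,0)->write 1,move R,goto B. Now: state=B, head=0, tape[-2..2]=01100 (head:   ^)
Step 5: in state B at pos 0, read 1 -> (B,1)->write 1,move L,goto A. Now: state=A, head=-1, tape[-2..2]=01100 (head:  ^)
Step 6: in state A at pos -1, read 1 -> (A,1)->write 0,move R,goto D. Now: state=D, head=0, tape[-2..2]=00100 (head:   ^)
Step 7: in state D at pos 0, read 1 -> (D,1)->write 1,move R,goto C. Now: state=C, head=1, tape[-2..2]=00100 (head:    ^)
Step 8: in state C at pos 1, read 0 -> (C,0)->write 1,move L,goto B. Now: state=B, head=0, tape[-2..2]=00110 (head:   ^)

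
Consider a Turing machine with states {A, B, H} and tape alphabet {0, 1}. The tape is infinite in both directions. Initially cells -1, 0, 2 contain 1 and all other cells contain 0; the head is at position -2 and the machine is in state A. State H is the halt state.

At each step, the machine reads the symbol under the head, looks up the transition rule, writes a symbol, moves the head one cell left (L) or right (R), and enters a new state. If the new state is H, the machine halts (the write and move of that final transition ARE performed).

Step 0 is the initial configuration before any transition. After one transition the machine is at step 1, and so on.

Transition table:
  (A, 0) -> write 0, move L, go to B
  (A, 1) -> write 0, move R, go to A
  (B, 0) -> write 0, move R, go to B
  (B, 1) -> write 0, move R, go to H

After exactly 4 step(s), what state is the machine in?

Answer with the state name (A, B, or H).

Step 1: in state A at pos -2, read 0 -> (A,0)->write 0,move L,goto B. Now: state=B, head=-3, tape[-4..3]=00011010 (head:  ^)
Step 2: in state B at pos -3, read 0 -> (B,0)->write 0,move R,goto B. Now: state=B, head=-2, tape[-4..3]=00011010 (head:   ^)
Step 3: in state B at pos -2, read 0 -> (B,0)->write 0,move R,goto B. Now: state=B, head=-1, tape[-4..3]=00011010 (head:    ^)
Step 4: in state B at pos -1, read 1 -> (B,1)->write 0,move R,goto H. Now: state=H, head=0, tape[-4..3]=00001010 (head:     ^)

Answer: H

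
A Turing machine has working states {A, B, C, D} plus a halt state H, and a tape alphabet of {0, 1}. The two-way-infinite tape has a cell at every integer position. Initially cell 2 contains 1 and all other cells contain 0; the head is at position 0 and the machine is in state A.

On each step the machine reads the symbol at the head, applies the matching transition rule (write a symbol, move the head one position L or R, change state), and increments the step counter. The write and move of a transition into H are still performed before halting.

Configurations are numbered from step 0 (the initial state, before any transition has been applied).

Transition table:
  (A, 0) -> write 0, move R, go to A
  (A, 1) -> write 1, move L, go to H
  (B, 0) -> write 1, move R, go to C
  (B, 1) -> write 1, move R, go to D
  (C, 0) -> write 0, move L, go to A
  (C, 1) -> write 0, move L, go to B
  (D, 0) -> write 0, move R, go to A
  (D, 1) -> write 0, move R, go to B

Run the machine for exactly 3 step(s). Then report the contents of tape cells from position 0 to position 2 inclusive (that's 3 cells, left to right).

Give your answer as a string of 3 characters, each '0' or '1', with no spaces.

Step 1: in state A at pos 0, read 0 -> (A,0)->write 0,move R,goto A. Now: state=A, head=1, tape[-1..3]=00010 (head:   ^)
Step 2: in state A at pos 1, read 0 -> (A,0)->write 0,move R,goto A. Now: state=A, head=2, tape[-1..3]=00010 (head:    ^)
Step 3: in state A at pos 2, read 1 -> (A,1)->write 1,move L,goto H. Now: state=H, head=1, tape[-1..3]=00010 (head:   ^)

Answer: 001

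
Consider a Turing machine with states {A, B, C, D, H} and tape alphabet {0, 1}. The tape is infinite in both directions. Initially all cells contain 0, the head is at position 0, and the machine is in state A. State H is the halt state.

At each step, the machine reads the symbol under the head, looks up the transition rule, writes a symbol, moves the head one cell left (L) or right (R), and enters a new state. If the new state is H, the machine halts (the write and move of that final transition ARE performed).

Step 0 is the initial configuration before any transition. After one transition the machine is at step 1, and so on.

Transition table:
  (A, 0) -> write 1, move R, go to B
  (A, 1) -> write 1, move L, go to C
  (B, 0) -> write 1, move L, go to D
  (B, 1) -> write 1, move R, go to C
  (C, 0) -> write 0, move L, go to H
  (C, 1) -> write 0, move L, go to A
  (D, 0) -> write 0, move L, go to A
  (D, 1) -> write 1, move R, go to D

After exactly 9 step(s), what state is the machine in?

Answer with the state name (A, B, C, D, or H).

Answer: D

Derivation:
Step 1: in state A at pos 0, read 0 -> (A,0)->write 1,move R,goto B. Now: state=B, head=1, tape[-1..2]=0100 (head:   ^)
Step 2: in state B at pos 1, read 0 -> (B,0)->write 1,move L,goto D. Now: state=D, head=0, tape[-1..2]=0110 (head:  ^)
Step 3: in state D at pos 0, read 1 -> (D,1)->write 1,move R,goto D. Now: state=D, head=1, tape[-1..2]=0110 (head:   ^)
Step 4: in state D at pos 1, read 1 -> (D,1)->write 1,move R,goto D. Now: state=D, head=2, tape[-1..3]=01100 (head:    ^)
Step 5: in state D at pos 2, read 0 -> (D,0)->write 0,move L,goto A. Now: state=A, head=1, tape[-1..3]=01100 (head:   ^)
Step 6: in state A at pos 1, read 1 -> (A,1)->write 1,move L,goto C. Now: state=C, head=0, tape[-1..3]=01100 (head:  ^)
Step 7: in state C at pos 0, read 1 -> (C,1)->write 0,move L,goto A. Now: state=A, head=-1, tape[-2..3]=000100 (head:  ^)
Step 8: in state A at pos -1, read 0 -> (A,0)->write 1,move R,goto B. Now: state=B, head=0, tape[-2..3]=010100 (head:   ^)
Step 9: in state B at pos 0, read 0 -> (B,0)->write 1,move L,goto D. Now: state=D, head=-1, tape[-2..3]=011100 (head:  ^)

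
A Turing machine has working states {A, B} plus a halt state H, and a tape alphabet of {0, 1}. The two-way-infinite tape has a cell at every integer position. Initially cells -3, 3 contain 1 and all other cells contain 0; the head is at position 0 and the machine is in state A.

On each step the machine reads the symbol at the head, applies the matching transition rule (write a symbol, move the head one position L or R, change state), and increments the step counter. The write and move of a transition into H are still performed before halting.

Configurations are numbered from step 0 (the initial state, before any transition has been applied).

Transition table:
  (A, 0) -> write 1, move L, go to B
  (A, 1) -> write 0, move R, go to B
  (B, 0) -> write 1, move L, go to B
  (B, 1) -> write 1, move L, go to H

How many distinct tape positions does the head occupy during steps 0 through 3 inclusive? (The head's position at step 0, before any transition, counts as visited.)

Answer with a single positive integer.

Step 1: in state A at pos 0, read 0 -> (A,0)->write 1,move L,goto B. Now: state=B, head=-1, tape[-4..4]=010010010 (head:    ^)
Step 2: in state B at pos -1, read 0 -> (B,0)->write 1,move L,goto B. Now: state=B, head=-2, tape[-4..4]=010110010 (head:   ^)
Step 3: in state B at pos -2, read 0 -> (B,0)->write 1,move L,goto B. Now: state=B, head=-3, tape[-4..4]=011110010 (head:  ^)
Head positions at steps 0..3: starting at 0, distinct positions visited = {-3, -2, -1, 0} -> 4 position(s)

Answer: 4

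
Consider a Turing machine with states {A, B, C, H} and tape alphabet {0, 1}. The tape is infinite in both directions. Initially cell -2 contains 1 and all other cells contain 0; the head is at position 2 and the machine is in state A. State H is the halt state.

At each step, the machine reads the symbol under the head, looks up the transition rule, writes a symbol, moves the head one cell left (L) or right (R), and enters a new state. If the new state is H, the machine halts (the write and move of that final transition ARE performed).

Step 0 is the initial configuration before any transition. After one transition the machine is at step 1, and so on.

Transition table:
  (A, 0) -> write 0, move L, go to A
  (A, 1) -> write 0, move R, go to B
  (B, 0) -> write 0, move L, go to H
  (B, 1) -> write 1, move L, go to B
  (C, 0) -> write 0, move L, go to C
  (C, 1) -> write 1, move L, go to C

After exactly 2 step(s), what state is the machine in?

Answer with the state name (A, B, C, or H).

Answer: A

Derivation:
Step 1: in state A at pos 2, read 0 -> (A,0)->write 0,move L,goto A. Now: state=A, head=1, tape[-3..3]=0100000 (head:     ^)
Step 2: in state A at pos 1, read 0 -> (A,0)->write 0,move L,goto A. Now: state=A, head=0, tape[-3..3]=0100000 (head:    ^)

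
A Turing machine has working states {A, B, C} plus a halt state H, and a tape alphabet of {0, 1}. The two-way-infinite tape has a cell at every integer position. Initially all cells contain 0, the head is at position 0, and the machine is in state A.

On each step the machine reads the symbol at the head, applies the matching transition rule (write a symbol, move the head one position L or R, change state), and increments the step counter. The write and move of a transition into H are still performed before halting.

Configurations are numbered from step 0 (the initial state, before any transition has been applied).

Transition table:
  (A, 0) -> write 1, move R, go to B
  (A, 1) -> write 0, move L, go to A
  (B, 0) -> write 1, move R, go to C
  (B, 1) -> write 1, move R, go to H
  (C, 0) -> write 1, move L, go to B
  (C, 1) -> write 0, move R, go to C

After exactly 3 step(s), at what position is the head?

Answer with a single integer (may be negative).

Answer: 1

Derivation:
Step 1: in state A at pos 0, read 0 -> (A,0)->write 1,move R,goto B. Now: state=B, head=1, tape[-1..2]=0100 (head:   ^)
Step 2: in state B at pos 1, read 0 -> (B,0)->write 1,move R,goto C. Now: state=C, head=2, tape[-1..3]=01100 (head:    ^)
Step 3: in state C at pos 2, read 0 -> (C,0)->write 1,move L,goto B. Now: state=B, head=1, tape[-1..3]=01110 (head:   ^)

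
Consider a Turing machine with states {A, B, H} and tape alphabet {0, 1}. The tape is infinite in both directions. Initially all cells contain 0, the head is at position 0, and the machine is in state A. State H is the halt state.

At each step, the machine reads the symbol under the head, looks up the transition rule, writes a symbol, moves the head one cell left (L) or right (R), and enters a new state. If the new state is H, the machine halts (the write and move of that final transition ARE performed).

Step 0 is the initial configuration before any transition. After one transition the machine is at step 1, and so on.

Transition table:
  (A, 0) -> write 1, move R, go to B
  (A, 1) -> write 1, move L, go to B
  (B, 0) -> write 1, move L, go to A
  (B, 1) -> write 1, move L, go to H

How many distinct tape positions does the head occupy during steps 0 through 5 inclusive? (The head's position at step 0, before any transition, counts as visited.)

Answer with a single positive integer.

Step 1: in state A at pos 0, read 0 -> (A,0)->write 1,move R,goto B. Now: state=B, head=1, tape[-1..2]=0100 (head:   ^)
Step 2: in state B at pos 1, read 0 -> (B,0)->write 1,move L,goto A. Now: state=A, head=0, tape[-1..2]=0110 (head:  ^)
Step 3: in state A at pos 0, read 1 -> (A,1)->write 1,move L,goto B. Now: state=B, head=-1, tape[-2..2]=00110 (head:  ^)
Step 4: in state B at pos -1, read 0 -> (B,0)->write 1,move L,goto A. Now: state=A, head=-2, tape[-3..2]=001110 (head:  ^)
Step 5: in state A at pos -2, read 0 -> (A,0)->write 1,move R,goto B. Now: state=B, head=-1, tape[-3..2]=011110 (head:   ^)
Head positions at steps 0..5: starting at 0, distinct positions visited = {-2, -1, 0, 1} -> 4 position(s)

Answer: 4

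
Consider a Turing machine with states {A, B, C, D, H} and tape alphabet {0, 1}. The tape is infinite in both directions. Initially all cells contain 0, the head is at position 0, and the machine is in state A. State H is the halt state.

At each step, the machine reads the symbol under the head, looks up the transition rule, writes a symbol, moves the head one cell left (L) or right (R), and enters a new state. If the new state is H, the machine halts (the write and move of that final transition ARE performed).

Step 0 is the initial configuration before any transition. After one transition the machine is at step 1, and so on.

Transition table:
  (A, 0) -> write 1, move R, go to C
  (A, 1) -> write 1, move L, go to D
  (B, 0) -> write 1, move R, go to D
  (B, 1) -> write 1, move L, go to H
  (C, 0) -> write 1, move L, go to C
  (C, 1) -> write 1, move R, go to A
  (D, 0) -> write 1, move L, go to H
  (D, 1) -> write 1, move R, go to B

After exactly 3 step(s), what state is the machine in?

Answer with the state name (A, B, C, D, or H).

Answer: A

Derivation:
Step 1: in state A at pos 0, read 0 -> (A,0)->write 1,move R,goto C. Now: state=C, head=1, tape[-1..2]=0100 (head:   ^)
Step 2: in state C at pos 1, read 0 -> (C,0)->write 1,move L,goto C. Now: state=C, head=0, tape[-1..2]=0110 (head:  ^)
Step 3: in state C at pos 0, read 1 -> (C,1)->write 1,move R,goto A. Now: state=A, head=1, tape[-1..2]=0110 (head:   ^)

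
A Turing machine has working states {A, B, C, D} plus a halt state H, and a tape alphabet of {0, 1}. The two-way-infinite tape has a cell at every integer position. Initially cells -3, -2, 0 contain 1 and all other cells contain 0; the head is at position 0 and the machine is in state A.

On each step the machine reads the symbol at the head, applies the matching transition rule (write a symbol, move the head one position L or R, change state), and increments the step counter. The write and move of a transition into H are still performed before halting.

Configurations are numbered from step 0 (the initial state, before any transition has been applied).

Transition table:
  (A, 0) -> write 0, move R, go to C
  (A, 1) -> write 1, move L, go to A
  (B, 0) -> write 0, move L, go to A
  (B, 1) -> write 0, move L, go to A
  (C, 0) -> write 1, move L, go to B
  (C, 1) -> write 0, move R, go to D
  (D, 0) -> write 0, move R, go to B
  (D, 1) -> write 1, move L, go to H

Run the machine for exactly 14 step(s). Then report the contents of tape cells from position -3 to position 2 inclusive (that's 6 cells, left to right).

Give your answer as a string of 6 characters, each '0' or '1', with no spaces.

Step 1: in state A at pos 0, read 1 -> (A,1)->write 1,move L,goto A. Now: state=A, head=-1, tape[-4..1]=011010 (head:    ^)
Step 2: in state A at pos -1, read 0 -> (A,0)->write 0,move R,goto C. Now: state=C, head=0, tape[-4..1]=011010 (head:     ^)
Step 3: in state C at pos 0, read 1 -> (C,1)->write 0,move R,goto D. Now: state=D, head=1, tape[-4..2]=0110000 (head:      ^)
Step 4: in state D at pos 1, read 0 -> (D,0)->write 0,move R,goto B. Now: state=B, head=2, tape[-4..3]=01100000 (head:       ^)
Step 5: in state B at pos 2, read 0 -> (B,0)->write 0,move L,goto A. Now: state=A, head=1, tape[-4..3]=01100000 (head:      ^)
Step 6: in state A at pos 1, read 0 -> (A,0)->write 0,move R,goto C. Now: state=C, head=2, tape[-4..3]=01100000 (head:       ^)
Step 7: in state C at pos 2, read 0 -> (C,0)->write 1,move L,goto B. Now: state=B, head=1, tape[-4..3]=01100010 (head:      ^)
Step 8: in state B at pos 1, read 0 -> (B,0)->write 0,move L,goto A. Now: state=A, head=0, tape[-4..3]=01100010 (head:     ^)
Step 9: in state A at pos 0, read 0 -> (A,0)->write 0,move R,goto C. Now: state=C, head=1, tape[-4..3]=01100010 (head:      ^)
Step 10: in state C at pos 1, read 0 -> (C,0)->write 1,move L,goto B. Now: state=B, head=0, tape[-4..3]=01100110 (head:     ^)
Step 11: in state B at pos 0, read 0 -> (B,0)->write 0,move L,goto A. Now: state=A, head=-1, tape[-4..3]=01100110 (head:    ^)
Step 12: in state A at pos -1, read 0 -> (A,0)->write 0,move R,goto C. Now: state=C, head=0, tape[-4..3]=01100110 (head:     ^)
Step 13: in state C at pos 0, read 0 -> (C,0)->write 1,move L,goto B. Now: state=B, head=-1, tape[-4..3]=01101110 (head:    ^)
Step 14: in state B at pos -1, read 0 -> (B,0)->write 0,move L,goto A. Now: state=A, head=-2, tape[-4..3]=01101110 (head:   ^)

Answer: 110111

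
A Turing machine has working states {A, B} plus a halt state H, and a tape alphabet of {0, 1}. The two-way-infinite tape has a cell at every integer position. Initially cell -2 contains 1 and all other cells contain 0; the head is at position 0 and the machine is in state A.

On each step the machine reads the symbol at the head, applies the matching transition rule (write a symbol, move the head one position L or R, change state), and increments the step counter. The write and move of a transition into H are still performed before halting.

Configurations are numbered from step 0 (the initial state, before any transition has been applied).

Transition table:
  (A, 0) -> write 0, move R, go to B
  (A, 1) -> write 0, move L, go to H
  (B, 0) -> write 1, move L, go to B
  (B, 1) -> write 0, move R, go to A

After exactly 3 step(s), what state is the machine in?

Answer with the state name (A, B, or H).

Answer: B

Derivation:
Step 1: in state A at pos 0, read 0 -> (A,0)->write 0,move R,goto B. Now: state=B, head=1, tape[-3..2]=010000 (head:     ^)
Step 2: in state B at pos 1, read 0 -> (B,0)->write 1,move L,goto B. Now: state=B, head=0, tape[-3..2]=010010 (head:    ^)
Step 3: in state B at pos 0, read 0 -> (B,0)->write 1,move L,goto B. Now: state=B, head=-1, tape[-3..2]=010110 (head:   ^)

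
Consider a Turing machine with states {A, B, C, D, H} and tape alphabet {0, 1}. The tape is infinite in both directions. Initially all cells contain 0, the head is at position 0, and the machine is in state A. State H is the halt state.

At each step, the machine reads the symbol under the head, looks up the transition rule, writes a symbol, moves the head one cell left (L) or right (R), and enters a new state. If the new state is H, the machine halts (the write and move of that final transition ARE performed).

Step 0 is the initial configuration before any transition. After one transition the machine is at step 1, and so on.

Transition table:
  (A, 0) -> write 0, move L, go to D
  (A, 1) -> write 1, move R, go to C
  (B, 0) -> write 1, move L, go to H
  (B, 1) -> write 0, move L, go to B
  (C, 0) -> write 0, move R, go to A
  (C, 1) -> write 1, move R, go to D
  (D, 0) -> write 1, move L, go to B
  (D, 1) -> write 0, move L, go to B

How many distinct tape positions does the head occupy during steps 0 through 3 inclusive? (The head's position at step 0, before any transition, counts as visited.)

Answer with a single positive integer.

Answer: 4

Derivation:
Step 1: in state A at pos 0, read 0 -> (A,0)->write 0,move L,goto D. Now: state=D, head=-1, tape[-2..1]=0000 (head:  ^)
Step 2: in state D at pos -1, read 0 -> (D,0)->write 1,move L,goto B. Now: state=B, head=-2, tape[-3..1]=00100 (head:  ^)
Step 3: in state B at pos -2, read 0 -> (B,0)->write 1,move L,goto H. Now: state=H, head=-3, tape[-4..1]=001100 (head:  ^)
Head positions at steps 0..3: starting at 0, distinct positions visited = {-3, -2, -1, 0} -> 4 position(s)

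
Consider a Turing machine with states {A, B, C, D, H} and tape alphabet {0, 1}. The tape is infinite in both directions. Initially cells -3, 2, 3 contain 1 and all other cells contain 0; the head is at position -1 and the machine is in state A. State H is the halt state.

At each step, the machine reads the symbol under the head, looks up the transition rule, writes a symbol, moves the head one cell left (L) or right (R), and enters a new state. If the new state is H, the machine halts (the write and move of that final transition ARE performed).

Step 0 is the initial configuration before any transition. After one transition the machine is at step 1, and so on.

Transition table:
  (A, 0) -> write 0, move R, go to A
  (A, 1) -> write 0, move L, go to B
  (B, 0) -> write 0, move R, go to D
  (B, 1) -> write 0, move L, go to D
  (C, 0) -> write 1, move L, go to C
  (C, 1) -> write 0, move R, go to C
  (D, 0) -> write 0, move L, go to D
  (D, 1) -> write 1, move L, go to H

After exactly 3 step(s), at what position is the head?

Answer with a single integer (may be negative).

Step 1: in state A at pos -1, read 0 -> (A,0)->write 0,move R,goto A. Now: state=A, head=0, tape[-4..4]=010000110 (head:     ^)
Step 2: in state A at pos 0, read 0 -> (A,0)->write 0,move R,goto A. Now: state=A, head=1, tape[-4..4]=010000110 (head:      ^)
Step 3: in state A at pos 1, read 0 -> (A,0)->write 0,move R,goto A. Now: state=A, head=2, tape[-4..4]=010000110 (head:       ^)

Answer: 2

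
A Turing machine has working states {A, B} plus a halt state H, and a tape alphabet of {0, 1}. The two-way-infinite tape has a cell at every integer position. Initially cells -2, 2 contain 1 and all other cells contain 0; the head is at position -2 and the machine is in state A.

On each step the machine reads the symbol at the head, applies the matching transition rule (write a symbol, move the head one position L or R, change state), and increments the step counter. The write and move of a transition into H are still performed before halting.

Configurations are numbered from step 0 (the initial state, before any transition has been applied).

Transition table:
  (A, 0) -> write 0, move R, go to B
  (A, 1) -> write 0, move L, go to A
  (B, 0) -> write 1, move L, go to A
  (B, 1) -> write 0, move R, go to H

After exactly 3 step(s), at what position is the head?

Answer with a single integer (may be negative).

Step 1: in state A at pos -2, read 1 -> (A,1)->write 0,move L,goto A. Now: state=A, head=-3, tape[-4..3]=00000010 (head:  ^)
Step 2: in state A at pos -3, read 0 -> (A,0)->write 0,move R,goto B. Now: state=B, head=-2, tape[-4..3]=00000010 (head:   ^)
Step 3: in state B at pos -2, read 0 -> (B,0)->write 1,move L,goto A. Now: state=A, head=-3, tape[-4..3]=00100010 (head:  ^)

Answer: -3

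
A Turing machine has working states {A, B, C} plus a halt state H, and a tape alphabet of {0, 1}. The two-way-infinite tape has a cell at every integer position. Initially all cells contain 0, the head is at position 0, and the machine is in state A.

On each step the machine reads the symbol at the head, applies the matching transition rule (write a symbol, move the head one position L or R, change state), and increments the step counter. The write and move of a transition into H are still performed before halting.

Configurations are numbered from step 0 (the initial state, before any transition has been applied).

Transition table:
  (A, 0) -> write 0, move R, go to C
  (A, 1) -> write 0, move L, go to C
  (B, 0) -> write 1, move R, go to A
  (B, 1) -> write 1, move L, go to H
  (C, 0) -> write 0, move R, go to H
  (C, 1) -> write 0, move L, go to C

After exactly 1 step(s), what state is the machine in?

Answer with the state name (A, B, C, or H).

Step 1: in state A at pos 0, read 0 -> (A,0)->write 0,move R,goto C. Now: state=C, head=1, tape[-1..2]=0000 (head:   ^)

Answer: C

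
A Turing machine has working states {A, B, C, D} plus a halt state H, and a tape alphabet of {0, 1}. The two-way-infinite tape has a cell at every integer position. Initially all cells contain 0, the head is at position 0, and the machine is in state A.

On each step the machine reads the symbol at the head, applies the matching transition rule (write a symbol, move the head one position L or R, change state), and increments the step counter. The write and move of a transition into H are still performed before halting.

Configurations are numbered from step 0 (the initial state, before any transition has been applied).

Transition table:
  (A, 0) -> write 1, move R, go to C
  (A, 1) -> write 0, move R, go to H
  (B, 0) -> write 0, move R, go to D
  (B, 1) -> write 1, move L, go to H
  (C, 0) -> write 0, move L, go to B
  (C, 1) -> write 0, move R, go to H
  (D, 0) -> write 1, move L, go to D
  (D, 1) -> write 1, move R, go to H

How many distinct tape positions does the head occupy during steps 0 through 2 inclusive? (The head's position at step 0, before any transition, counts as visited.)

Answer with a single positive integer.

Answer: 2

Derivation:
Step 1: in state A at pos 0, read 0 -> (A,0)->write 1,move R,goto C. Now: state=C, head=1, tape[-1..2]=0100 (head:   ^)
Step 2: in state C at pos 1, read 0 -> (C,0)->write 0,move L,goto B. Now: state=B, head=0, tape[-1..2]=0100 (head:  ^)
Head positions at steps 0..2: starting at 0, distinct positions visited = {0, 1} -> 2 position(s)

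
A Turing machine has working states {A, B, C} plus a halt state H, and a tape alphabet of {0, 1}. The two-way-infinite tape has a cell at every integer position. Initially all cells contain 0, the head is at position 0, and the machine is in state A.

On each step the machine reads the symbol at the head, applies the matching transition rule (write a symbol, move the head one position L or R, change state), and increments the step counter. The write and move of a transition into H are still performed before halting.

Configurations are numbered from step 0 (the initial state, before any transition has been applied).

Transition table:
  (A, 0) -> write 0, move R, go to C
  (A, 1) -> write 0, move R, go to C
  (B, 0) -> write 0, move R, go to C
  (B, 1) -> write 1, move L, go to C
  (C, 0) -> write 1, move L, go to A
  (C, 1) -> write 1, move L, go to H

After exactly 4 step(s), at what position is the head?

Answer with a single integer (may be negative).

Answer: 0

Derivation:
Step 1: in state A at pos 0, read 0 -> (A,0)->write 0,move R,goto C. Now: state=C, head=1, tape[-1..2]=0000 (head:   ^)
Step 2: in state C at pos 1, read 0 -> (C,0)->write 1,move L,goto A. Now: state=A, head=0, tape[-1..2]=0010 (head:  ^)
Step 3: in state A at pos 0, read 0 -> (A,0)->write 0,move R,goto C. Now: state=C, head=1, tape[-1..2]=0010 (head:   ^)
Step 4: in state C at pos 1, read 1 -> (C,1)->write 1,move L,goto H. Now: state=H, head=0, tape[-1..2]=0010 (head:  ^)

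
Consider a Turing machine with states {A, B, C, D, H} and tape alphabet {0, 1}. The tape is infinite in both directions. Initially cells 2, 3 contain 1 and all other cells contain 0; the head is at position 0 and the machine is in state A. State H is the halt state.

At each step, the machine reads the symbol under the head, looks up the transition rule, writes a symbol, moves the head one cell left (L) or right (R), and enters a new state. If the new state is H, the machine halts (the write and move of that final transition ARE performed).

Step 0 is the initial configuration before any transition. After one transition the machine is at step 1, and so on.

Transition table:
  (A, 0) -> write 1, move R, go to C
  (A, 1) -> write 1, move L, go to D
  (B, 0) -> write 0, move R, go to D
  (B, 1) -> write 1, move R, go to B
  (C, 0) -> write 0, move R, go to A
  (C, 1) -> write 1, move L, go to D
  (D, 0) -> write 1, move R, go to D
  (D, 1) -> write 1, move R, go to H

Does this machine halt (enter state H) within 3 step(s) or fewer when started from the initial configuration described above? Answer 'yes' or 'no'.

Answer: no

Derivation:
Step 1: in state A at pos 0, read 0 -> (A,0)->write 1,move R,goto C. Now: state=C, head=1, tape[-1..4]=010110 (head:   ^)
Step 2: in state C at pos 1, read 0 -> (C,0)->write 0,move R,goto A. Now: state=A, head=2, tape[-1..4]=010110 (head:    ^)
Step 3: in state A at pos 2, read 1 -> (A,1)->write 1,move L,goto D. Now: state=D, head=1, tape[-1..4]=010110 (head:   ^)
After 3 step(s): state = D (not H) -> not halted within 3 -> no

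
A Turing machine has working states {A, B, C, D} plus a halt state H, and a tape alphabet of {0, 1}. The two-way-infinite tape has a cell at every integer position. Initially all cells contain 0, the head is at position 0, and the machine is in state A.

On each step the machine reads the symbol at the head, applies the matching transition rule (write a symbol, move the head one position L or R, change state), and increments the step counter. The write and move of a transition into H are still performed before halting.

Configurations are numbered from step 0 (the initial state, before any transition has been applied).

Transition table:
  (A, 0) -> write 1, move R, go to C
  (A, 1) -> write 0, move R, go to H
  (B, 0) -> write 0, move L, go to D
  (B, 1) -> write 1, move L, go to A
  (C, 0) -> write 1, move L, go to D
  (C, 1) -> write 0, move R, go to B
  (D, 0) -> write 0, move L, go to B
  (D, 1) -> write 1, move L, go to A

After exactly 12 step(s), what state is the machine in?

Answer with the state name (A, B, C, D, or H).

Answer: H

Derivation:
Step 1: in state A at pos 0, read 0 -> (A,0)->write 1,move R,goto C. Now: state=C, head=1, tape[-1..2]=0100 (head:   ^)
Step 2: in state C at pos 1, read 0 -> (C,0)->write 1,move L,goto D. Now: state=D, head=0, tape[-1..2]=0110 (head:  ^)
Step 3: in state D at pos 0, read 1 -> (D,1)->write 1,move L,goto A. Now: state=A, head=-1, tape[-2..2]=00110 (head:  ^)
Step 4: in state A at pos -1, read 0 -> (A,0)->write 1,move R,goto C. Now: state=C, head=0, tape[-2..2]=01110 (head:   ^)
Step 5: in state C at pos 0, read 1 -> (C,1)->write 0,move R,goto B. Now: state=B, head=1, tape[-2..2]=01010 (head:    ^)
Step 6: in state B at pos 1, read 1 -> (B,1)->write 1,move L,goto A. Now: state=A, head=0, tape[-2..2]=01010 (head:   ^)
Step 7: in state A at pos 0, read 0 -> (A,0)->write 1,move R,goto C. Now: state=C, head=1, tape[-2..2]=01110 (head:    ^)
Step 8: in state C at pos 1, read 1 -> (C,1)->write 0,move R,goto B. Now: state=B, head=2, tape[-2..3]=011000 (head:     ^)
Step 9: in state B at pos 2, read 0 -> (B,0)->write 0,move L,goto D. Now: state=D, head=1, tape[-2..3]=011000 (head:    ^)
Step 10: in state D at pos 1, read 0 -> (D,0)->write 0,move L,goto B. Now: state=B, head=0, tape[-2..3]=011000 (head:   ^)
Step 11: in state B at pos 0, read 1 -> (B,1)->write 1,move L,goto A. Now: state=A, head=-1, tape[-2..3]=011000 (head:  ^)
Step 12: in state A at pos -1, read 1 -> (A,1)->write 0,move R,goto H. Now: state=H, head=0, tape[-2..3]=001000 (head:   ^)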